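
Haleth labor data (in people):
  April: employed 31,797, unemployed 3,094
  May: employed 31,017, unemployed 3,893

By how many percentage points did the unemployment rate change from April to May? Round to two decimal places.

The unemployment rate changed by +2.28 percentage points.

April: labor force = 31,797 + 3,094 = 34,891; u = 3,094/34,891 = 8.87%.
May: labor force = 31,017 + 3,893 = 34,910; u = 3,893/34,910 = 11.15%.
Change = 11.15% − 8.87% = +2.28 pp.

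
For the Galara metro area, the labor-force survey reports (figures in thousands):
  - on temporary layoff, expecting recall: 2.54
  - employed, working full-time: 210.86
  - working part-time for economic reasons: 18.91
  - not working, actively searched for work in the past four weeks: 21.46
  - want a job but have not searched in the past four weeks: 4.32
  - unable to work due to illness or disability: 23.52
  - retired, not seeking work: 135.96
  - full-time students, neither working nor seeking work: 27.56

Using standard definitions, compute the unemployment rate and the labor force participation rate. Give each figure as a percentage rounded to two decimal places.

Employed = 210.86 + 18.91 = 229.77 thousand (anyone who worked, including part-time for economic reasons, counts as employed).
Unemployed = 2.54 + 21.46 = 24.00 thousand (jobless and actively searching, or on temporary layoff).
Labor force = 229.77 + 24.00 = 253.77 thousand.
Not in labor force = 4.32 + 23.52 + 135.96 + 27.56 = 191.36 thousand (those not working and not actively searching are outside the labor force — including those who want a job but have given up searching).
Civilian working-age population = 253.77 + 191.36 = 445.13 thousand.
Unemployment rate = 24.00 / 253.77 = 9.46%.
Labor force participation rate = 253.77 / 445.13 = 57.01%.

Unemployment rate ≈ 9.46%; labor force participation rate ≈ 57.01%.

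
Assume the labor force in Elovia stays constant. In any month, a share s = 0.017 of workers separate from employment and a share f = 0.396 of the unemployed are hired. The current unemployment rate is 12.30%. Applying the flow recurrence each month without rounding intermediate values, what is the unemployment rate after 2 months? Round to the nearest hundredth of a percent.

Unemployment rate after two months ≈ 6.94%.

With a fixed labor force, u_{t+1} = u_t + s·(1−u_t) − f·u_t = u_t·(1−s−f) + s.
Here 1−s−f = 0.587 and s = 0.017.
u_1 = 0.123000 × 0.587 + 0.017 = 0.089201.
u_2 = 0.089201 × 0.587 + 0.017 = 0.069361.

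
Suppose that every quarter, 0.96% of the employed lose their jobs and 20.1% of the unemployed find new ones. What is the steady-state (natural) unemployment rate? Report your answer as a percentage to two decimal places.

At steady state the flows balance: s·E = f·U, so U/(E+U) = s/(s+f).
u* = 0.96 / (0.96 + 20.1) = 0.96 / 21.06 = 4.56%.

Steady-state unemployment rate ≈ 4.56%.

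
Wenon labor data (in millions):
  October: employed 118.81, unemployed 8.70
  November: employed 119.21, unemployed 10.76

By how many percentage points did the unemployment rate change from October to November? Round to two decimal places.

October: labor force = 118.81 + 8.70 = 127.51; u = 8.70/127.51 = 6.82%.
November: labor force = 119.21 + 10.76 = 129.97; u = 10.76/129.97 = 8.28%.
Change = 8.28% − 6.82% = +1.46 pp.

The unemployment rate changed by +1.46 percentage points.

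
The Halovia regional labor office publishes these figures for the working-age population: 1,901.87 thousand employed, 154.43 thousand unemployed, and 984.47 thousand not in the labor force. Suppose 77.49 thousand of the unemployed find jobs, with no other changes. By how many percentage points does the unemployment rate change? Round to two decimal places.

Initially, labor force = 1,901.87 + 154.43 = 2,056.30 thousand, so u = 154.43/2,056.30 = 7.51%.
After the change, unemployed falls and employed rises by 77.49; labor force unchanged → E = 1,979.36, U = 76.94, labor force = 2,056.30 thousand.
New unemployment rate = 76.94 / 2,056.30 = 3.74%.
Change = 3.74% − 7.51% = −3.77 percentage points.

The unemployment rate changes by −3.77 percentage points.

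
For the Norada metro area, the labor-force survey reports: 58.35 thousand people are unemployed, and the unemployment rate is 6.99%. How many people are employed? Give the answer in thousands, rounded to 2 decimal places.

About 776.41 thousand are employed.

Labor force = U / u = 58.35 / 0.0699 ≈ 834.76 thousand.
Employed = labor force − unemployed = 834.76 − 58.35 = 776.41 thousand.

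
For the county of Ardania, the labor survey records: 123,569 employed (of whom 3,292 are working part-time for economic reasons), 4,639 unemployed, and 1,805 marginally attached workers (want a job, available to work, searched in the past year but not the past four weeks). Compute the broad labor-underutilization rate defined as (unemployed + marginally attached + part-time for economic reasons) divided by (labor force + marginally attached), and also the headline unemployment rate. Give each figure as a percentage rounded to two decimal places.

Labor force = 123,569 + 4,639 = 128,208.
Numerator = 4,639 + 1,805 + 3,292 = 9,736.
Denominator = 128,208 + 1,805 = 130,013.
Broad rate = 9,736 / 130,013 = 7.49%.
Headline unemployment rate = 4,639 / 128,208 = 3.62%.

Broad underutilization rate ≈ 7.49%; headline unemployment rate ≈ 3.62%.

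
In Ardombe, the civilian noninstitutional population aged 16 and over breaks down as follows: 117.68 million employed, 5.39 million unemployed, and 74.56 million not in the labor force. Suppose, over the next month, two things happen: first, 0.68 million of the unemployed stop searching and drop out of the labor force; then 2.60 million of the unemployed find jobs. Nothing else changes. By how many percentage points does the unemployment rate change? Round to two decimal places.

Initially, labor force = 117.68 + 5.39 = 123.07 million, so u = 5.39/123.07 = 4.38%.
After the first change, unemployed and labor force both fall by 0.68 → E = 117.68, U = 4.71, labor force = 122.39 million.
After the second change, unemployed falls and employed rises by 2.60; labor force unchanged → E = 120.28, U = 2.11, labor force = 122.39 million.
New unemployment rate = 2.11 / 122.39 = 1.72%.
Change = 1.72% − 4.38% = −2.66 percentage points.

The unemployment rate changes by −2.66 percentage points.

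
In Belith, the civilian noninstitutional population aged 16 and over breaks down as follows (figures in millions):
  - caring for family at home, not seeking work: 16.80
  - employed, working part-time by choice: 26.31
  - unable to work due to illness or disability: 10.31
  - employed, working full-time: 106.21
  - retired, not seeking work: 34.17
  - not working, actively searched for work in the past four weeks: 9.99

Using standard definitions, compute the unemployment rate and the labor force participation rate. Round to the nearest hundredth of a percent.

Employed = 26.31 + 106.21 = 132.52 million.
Unemployed = 9.99 million.
Labor force = 132.52 + 9.99 = 142.51 million.
Not in labor force = 16.80 + 10.31 + 34.17 = 61.28 million (those not working and not actively searching are outside the labor force).
Civilian working-age population = 142.51 + 61.28 = 203.79 million.
Unemployment rate = 9.99 / 142.51 = 7.01%.
Labor force participation rate = 142.51 / 203.79 = 69.93%.

Unemployment rate ≈ 7.01%; labor force participation rate ≈ 69.93%.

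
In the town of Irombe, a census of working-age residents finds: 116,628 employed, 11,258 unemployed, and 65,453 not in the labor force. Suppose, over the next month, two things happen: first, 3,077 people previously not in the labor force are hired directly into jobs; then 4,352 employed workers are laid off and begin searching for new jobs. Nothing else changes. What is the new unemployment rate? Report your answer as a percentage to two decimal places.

New unemployment rate ≈ 11.92%.

Initially, labor force = 116,628 + 11,258 = 127,886, so u = 11,258/127,886 = 8.80%.
After the first change, employed and labor force both rise by 3,077; unemployed unchanged → E = 119,705, U = 11,258, labor force = 130,963.
After the second change, employed falls and unemployed rises by 4,352; labor force unchanged → E = 115,353, U = 15,610, labor force = 130,963.
New unemployment rate = 15,610 / 130,963 = 11.92%.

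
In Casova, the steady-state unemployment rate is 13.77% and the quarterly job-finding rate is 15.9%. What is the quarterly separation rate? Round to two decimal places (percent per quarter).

From u* = s/(s+f): s = u·f/(1−u).
s = 0.1377 × 15.9 / (1 − 0.1377) = 2.1894 / 0.8623 ≈ 2.54% per quarter.

Separation rate ≈ 2.54% per quarter.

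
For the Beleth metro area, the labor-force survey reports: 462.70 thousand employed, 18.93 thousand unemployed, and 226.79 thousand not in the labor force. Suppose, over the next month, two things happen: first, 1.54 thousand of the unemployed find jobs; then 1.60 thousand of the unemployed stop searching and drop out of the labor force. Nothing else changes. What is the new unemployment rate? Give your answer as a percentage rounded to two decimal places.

New unemployment rate ≈ 3.29%.

Initially, labor force = 462.70 + 18.93 = 481.63 thousand, so u = 18.93/481.63 = 3.93%.
After the first change, unemployed falls and employed rises by 1.54; labor force unchanged → E = 464.24, U = 17.39, labor force = 481.63 thousand.
After the second change, unemployed and labor force both fall by 1.60 → E = 464.24, U = 15.79, labor force = 480.03 thousand.
New unemployment rate = 15.79 / 480.03 = 3.29%.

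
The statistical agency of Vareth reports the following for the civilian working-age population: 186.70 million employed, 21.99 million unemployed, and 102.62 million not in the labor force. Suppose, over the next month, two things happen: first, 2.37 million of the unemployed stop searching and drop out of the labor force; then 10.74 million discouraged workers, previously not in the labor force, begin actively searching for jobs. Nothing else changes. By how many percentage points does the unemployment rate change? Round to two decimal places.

The unemployment rate changes by +3.45 percentage points.

Initially, labor force = 186.70 + 21.99 = 208.69 million, so u = 21.99/208.69 = 10.54%.
After the first change, unemployed and labor force both fall by 2.37 → E = 186.70, U = 19.62, labor force = 206.32 million.
After the second change, unemployed and labor force both rise by 10.74 → E = 186.70, U = 30.36, labor force = 217.06 million.
New unemployment rate = 30.36 / 217.06 = 13.99%.
Change = 13.99% − 10.54% = +3.45 percentage points.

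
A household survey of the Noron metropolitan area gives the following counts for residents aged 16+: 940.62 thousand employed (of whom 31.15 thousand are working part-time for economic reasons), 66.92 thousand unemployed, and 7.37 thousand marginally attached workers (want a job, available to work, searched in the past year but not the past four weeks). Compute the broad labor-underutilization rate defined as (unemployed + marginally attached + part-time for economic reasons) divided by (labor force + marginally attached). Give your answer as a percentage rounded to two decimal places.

Labor force = 940.62 + 66.92 = 1,007.54 thousand.
Numerator = 66.92 + 7.37 + 31.15 = 105.44 thousand.
Denominator = 1,007.54 + 7.37 = 1,014.91 thousand.
Broad rate = 105.44 / 1,014.91 = 10.39%.

Broad underutilization rate ≈ 10.39%.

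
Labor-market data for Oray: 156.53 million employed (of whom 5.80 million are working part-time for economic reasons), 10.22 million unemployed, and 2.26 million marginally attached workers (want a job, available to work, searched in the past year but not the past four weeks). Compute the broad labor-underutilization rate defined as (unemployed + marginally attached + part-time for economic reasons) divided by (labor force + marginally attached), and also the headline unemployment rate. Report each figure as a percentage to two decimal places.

Labor force = 156.53 + 10.22 = 166.75 million.
Numerator = 10.22 + 2.26 + 5.80 = 18.28 million.
Denominator = 166.75 + 2.26 = 169.01 million.
Broad rate = 18.28 / 169.01 = 10.82%.
Headline unemployment rate = 10.22 / 166.75 = 6.13%.

Broad underutilization rate ≈ 10.82%; headline unemployment rate ≈ 6.13%.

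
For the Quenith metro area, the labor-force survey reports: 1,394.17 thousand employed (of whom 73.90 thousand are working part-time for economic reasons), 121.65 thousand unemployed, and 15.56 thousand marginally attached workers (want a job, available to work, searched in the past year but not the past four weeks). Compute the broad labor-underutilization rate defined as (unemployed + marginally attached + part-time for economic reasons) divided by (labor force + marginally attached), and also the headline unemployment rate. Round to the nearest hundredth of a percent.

Labor force = 1,394.17 + 121.65 = 1,515.82 thousand.
Numerator = 121.65 + 15.56 + 73.90 = 211.11 thousand.
Denominator = 1,515.82 + 15.56 = 1,531.38 thousand.
Broad rate = 211.11 / 1,531.38 = 13.79%.
Headline unemployment rate = 121.65 / 1,515.82 = 8.03%.

Broad underutilization rate ≈ 13.79%; headline unemployment rate ≈ 8.03%.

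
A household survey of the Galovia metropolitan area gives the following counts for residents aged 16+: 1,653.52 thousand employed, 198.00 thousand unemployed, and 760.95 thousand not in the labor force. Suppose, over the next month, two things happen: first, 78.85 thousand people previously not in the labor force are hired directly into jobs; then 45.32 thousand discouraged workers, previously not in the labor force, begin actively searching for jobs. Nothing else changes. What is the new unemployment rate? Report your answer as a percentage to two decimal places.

New unemployment rate ≈ 12.32%.

Initially, labor force = 1,653.52 + 198.00 = 1,851.52 thousand, so u = 198.00/1,851.52 = 10.69%.
After the first change, employed and labor force both rise by 78.85; unemployed unchanged → E = 1,732.37, U = 198.00, labor force = 1,930.37 thousand.
After the second change, unemployed and labor force both rise by 45.32 → E = 1,732.37, U = 243.32, labor force = 1,975.69 thousand.
New unemployment rate = 243.32 / 1,975.69 = 12.32%.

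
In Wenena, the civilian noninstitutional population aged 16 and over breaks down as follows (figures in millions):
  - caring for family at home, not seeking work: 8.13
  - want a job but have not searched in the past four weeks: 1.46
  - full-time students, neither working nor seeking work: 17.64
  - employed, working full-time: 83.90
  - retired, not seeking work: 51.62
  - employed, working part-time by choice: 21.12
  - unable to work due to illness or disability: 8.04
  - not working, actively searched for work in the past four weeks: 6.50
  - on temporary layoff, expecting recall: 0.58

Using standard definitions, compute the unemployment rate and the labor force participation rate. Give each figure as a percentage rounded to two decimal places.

Employed = 83.90 + 21.12 = 105.02 million.
Unemployed = 6.50 + 0.58 = 7.08 million (jobless and actively searching, or on temporary layoff).
Labor force = 105.02 + 7.08 = 112.10 million.
Not in labor force = 8.13 + 1.46 + 17.64 + 51.62 + 8.04 = 86.89 million (those not working and not actively searching are outside the labor force — including those who want a job but have given up searching).
Civilian working-age population = 112.10 + 86.89 = 198.99 million.
Unemployment rate = 7.08 / 112.10 = 6.32%.
Labor force participation rate = 112.10 / 198.99 = 56.33%.

Unemployment rate ≈ 6.32%; labor force participation rate ≈ 56.33%.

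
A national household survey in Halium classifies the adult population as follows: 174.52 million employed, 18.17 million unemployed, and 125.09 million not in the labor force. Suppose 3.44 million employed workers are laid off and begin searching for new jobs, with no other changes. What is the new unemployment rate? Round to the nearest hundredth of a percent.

New unemployment rate ≈ 11.21%.

Initially, labor force = 174.52 + 18.17 = 192.69 million, so u = 18.17/192.69 = 9.43%.
After the change, employed falls and unemployed rises by 3.44; labor force unchanged → E = 171.08, U = 21.61, labor force = 192.69 million.
New unemployment rate = 21.61 / 192.69 = 11.21%.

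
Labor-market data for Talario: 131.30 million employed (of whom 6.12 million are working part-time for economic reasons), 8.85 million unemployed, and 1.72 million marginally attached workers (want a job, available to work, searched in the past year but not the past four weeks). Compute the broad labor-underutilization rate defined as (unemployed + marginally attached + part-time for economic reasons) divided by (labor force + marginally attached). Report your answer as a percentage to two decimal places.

Broad underutilization rate ≈ 11.76%.

Labor force = 131.30 + 8.85 = 140.15 million.
Numerator = 8.85 + 1.72 + 6.12 = 16.69 million.
Denominator = 140.15 + 1.72 = 141.87 million.
Broad rate = 16.69 / 141.87 = 11.76%.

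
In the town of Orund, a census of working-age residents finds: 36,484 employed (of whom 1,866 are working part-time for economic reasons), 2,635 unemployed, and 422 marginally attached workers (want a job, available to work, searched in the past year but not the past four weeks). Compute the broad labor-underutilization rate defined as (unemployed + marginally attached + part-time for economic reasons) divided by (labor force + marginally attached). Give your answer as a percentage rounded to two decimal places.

Labor force = 36,484 + 2,635 = 39,119.
Numerator = 2,635 + 422 + 1,866 = 4,923.
Denominator = 39,119 + 422 = 39,541.
Broad rate = 4,923 / 39,541 = 12.45%.

Broad underutilization rate ≈ 12.45%.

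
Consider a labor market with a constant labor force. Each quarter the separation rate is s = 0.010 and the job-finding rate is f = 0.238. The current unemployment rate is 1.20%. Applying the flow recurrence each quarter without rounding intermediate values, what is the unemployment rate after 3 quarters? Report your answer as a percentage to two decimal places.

With a fixed labor force, u_{t+1} = u_t + s·(1−u_t) − f·u_t = u_t·(1−s−f) + s.
Here 1−s−f = 0.752 and s = 0.010.
u_1 = 0.012000 × 0.752 + 0.010 = 0.019024.
u_2 = 0.019024 × 0.752 + 0.010 = 0.024306.
u_3 = 0.024306 × 0.752 + 0.010 = 0.028278.

Unemployment rate after three quarters ≈ 2.83%.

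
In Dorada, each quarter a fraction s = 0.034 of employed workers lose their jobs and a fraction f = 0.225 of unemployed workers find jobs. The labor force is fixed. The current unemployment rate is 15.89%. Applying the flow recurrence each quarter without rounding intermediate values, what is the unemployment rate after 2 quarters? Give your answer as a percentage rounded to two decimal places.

Unemployment rate after two quarters ≈ 14.64%.

With a fixed labor force, u_{t+1} = u_t + s·(1−u_t) − f·u_t = u_t·(1−s−f) + s.
Here 1−s−f = 0.741 and s = 0.034.
u_1 = 0.158900 × 0.741 + 0.034 = 0.151745.
u_2 = 0.151745 × 0.741 + 0.034 = 0.146443.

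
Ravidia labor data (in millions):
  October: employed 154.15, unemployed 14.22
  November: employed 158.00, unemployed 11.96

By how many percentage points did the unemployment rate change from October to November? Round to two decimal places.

The unemployment rate changed by −1.41 percentage points.

October: labor force = 154.15 + 14.22 = 168.37; u = 14.22/168.37 = 8.45%.
November: labor force = 158.00 + 11.96 = 169.96; u = 11.96/169.96 = 7.04%.
Change = 7.04% − 8.45% = −1.41 pp.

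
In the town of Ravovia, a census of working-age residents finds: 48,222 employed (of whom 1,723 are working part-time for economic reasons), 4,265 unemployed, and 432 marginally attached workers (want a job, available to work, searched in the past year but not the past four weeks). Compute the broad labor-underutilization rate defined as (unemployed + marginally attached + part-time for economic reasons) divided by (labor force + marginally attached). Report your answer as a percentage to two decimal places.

Labor force = 48,222 + 4,265 = 52,487.
Numerator = 4,265 + 432 + 1,723 = 6,420.
Denominator = 52,487 + 432 = 52,919.
Broad rate = 6,420 / 52,919 = 12.13%.

Broad underutilization rate ≈ 12.13%.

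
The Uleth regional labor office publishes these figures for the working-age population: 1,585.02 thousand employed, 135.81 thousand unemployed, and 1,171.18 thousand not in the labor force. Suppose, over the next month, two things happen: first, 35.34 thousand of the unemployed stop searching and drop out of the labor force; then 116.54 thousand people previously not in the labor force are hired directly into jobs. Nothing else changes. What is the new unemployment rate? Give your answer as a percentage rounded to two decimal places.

New unemployment rate ≈ 5.58%.

Initially, labor force = 1,585.02 + 135.81 = 1,720.83 thousand, so u = 135.81/1,720.83 = 7.89%.
After the first change, unemployed and labor force both fall by 35.34 → E = 1,585.02, U = 100.47, labor force = 1,685.49 thousand.
After the second change, employed and labor force both rise by 116.54; unemployed unchanged → E = 1,701.56, U = 100.47, labor force = 1,802.03 thousand.
New unemployment rate = 100.47 / 1,802.03 = 5.58%.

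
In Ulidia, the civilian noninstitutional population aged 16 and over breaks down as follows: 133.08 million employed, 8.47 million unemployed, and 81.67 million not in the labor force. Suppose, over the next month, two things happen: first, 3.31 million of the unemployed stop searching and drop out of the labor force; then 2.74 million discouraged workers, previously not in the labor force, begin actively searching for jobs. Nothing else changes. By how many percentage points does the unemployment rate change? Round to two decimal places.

Initially, labor force = 133.08 + 8.47 = 141.55 million, so u = 8.47/141.55 = 5.98%.
After the first change, unemployed and labor force both fall by 3.31 → E = 133.08, U = 5.16, labor force = 138.24 million.
After the second change, unemployed and labor force both rise by 2.74 → E = 133.08, U = 7.90, labor force = 140.98 million.
New unemployment rate = 7.90 / 140.98 = 5.60%.
Change = 5.60% − 5.98% = −0.38 percentage points.

The unemployment rate changes by −0.38 percentage points.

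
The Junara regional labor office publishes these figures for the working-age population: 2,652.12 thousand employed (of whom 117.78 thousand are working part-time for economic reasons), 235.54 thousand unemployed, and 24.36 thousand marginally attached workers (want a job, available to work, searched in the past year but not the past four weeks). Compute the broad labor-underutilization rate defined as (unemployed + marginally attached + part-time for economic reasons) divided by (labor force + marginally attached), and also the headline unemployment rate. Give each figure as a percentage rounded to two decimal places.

Broad underutilization rate ≈ 12.97%; headline unemployment rate ≈ 8.16%.

Labor force = 2,652.12 + 235.54 = 2,887.66 thousand.
Numerator = 235.54 + 24.36 + 117.78 = 377.68 thousand.
Denominator = 2,887.66 + 24.36 = 2,912.02 thousand.
Broad rate = 377.68 / 2,912.02 = 12.97%.
Headline unemployment rate = 235.54 / 2,887.66 = 8.16%.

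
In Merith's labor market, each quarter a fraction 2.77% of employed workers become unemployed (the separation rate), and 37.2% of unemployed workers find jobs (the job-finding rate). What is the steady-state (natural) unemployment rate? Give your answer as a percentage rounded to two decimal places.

At steady state the flows balance: s·E = f·U, so U/(E+U) = s/(s+f).
u* = 2.77 / (2.77 + 37.2) = 2.77 / 39.97 = 6.93%.

Steady-state unemployment rate ≈ 6.93%.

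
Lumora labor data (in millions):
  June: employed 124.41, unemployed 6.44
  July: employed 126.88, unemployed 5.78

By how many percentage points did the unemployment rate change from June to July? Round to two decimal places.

The unemployment rate changed by −0.56 percentage points.

June: labor force = 124.41 + 6.44 = 130.85; u = 6.44/130.85 = 4.92%.
July: labor force = 126.88 + 5.78 = 132.66; u = 5.78/132.66 = 4.36%.
Change = 4.36% − 4.92% = −0.56 pp.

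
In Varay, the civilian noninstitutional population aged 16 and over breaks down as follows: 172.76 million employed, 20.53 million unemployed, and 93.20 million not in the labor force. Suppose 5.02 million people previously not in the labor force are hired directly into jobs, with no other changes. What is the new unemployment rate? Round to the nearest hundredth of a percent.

New unemployment rate ≈ 10.35%.

Initially, labor force = 172.76 + 20.53 = 193.29 million, so u = 20.53/193.29 = 10.62%.
After the change, employed and labor force both rise by 5.02; unemployed unchanged → E = 177.78, U = 20.53, labor force = 198.31 million.
New unemployment rate = 20.53 / 198.31 = 10.35%.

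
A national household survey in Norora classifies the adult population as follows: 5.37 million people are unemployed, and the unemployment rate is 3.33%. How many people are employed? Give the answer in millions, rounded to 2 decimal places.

Labor force = U / u = 5.37 / 0.0333 ≈ 161.26 million.
Employed = labor force − unemployed = 161.26 − 5.37 = 155.89 million.

About 155.89 million are employed.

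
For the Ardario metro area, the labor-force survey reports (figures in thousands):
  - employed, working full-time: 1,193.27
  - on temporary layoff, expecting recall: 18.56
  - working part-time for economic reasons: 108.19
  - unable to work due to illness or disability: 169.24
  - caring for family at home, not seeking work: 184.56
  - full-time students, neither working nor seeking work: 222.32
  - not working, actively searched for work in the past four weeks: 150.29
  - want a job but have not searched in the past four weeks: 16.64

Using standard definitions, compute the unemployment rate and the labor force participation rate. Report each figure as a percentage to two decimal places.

Unemployment rate ≈ 11.48%; labor force participation rate ≈ 71.27%.

Employed = 1,193.27 + 108.19 = 1,301.46 thousand (anyone who worked, including part-time for economic reasons, counts as employed).
Unemployed = 18.56 + 150.29 = 168.85 thousand (jobless and actively searching, or on temporary layoff).
Labor force = 1,301.46 + 168.85 = 1,470.31 thousand.
Not in labor force = 169.24 + 184.56 + 222.32 + 16.64 = 592.76 thousand (those not working and not actively searching are outside the labor force — including those who want a job but have given up searching).
Civilian working-age population = 1,470.31 + 592.76 = 2,063.07 thousand.
Unemployment rate = 168.85 / 1,470.31 = 11.48%.
Labor force participation rate = 1,470.31 / 2,063.07 = 71.27%.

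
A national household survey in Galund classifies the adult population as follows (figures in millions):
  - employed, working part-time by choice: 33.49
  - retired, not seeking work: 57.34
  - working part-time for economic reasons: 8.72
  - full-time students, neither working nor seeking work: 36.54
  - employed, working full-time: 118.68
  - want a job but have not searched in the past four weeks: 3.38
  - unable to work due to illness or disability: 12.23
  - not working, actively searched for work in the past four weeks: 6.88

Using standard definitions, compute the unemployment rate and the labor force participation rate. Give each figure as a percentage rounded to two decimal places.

Employed = 33.49 + 8.72 + 118.68 = 160.89 million (anyone who worked, including part-time for economic reasons, counts as employed).
Unemployed = 6.88 million.
Labor force = 160.89 + 6.88 = 167.77 million.
Not in labor force = 57.34 + 36.54 + 3.38 + 12.23 = 109.49 million (those not working and not actively searching are outside the labor force — including those who want a job but have given up searching).
Civilian working-age population = 167.77 + 109.49 = 277.26 million.
Unemployment rate = 6.88 / 167.77 = 4.10%.
Labor force participation rate = 167.77 / 277.26 = 60.51%.

Unemployment rate ≈ 4.10%; labor force participation rate ≈ 60.51%.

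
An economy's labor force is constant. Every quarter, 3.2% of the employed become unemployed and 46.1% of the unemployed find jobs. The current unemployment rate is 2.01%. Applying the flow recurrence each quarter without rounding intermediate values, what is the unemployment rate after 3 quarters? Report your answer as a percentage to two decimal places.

With a fixed labor force, u_{t+1} = u_t + s·(1−u_t) − f·u_t = u_t·(1−s−f) + s.
Here 1−s−f = 0.507 and s = 0.032.
u_1 = 0.020100 × 0.507 + 0.032 = 0.042191.
u_2 = 0.042191 × 0.507 + 0.032 = 0.053391.
u_3 = 0.053391 × 0.507 + 0.032 = 0.059069.

Unemployment rate after three quarters ≈ 5.91%.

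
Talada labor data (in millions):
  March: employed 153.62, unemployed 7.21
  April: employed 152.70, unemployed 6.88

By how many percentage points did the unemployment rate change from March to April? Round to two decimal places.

March: labor force = 153.62 + 7.21 = 160.83; u = 7.21/160.83 = 4.48%.
April: labor force = 152.70 + 6.88 = 159.58; u = 6.88/159.58 = 4.31%.
Change = 4.31% − 4.48% = −0.17 pp.

The unemployment rate changed by −0.17 percentage points.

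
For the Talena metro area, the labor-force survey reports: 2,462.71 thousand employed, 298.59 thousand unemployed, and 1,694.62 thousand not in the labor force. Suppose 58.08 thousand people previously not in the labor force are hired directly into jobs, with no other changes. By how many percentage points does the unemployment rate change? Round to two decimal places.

Initially, labor force = 2,462.71 + 298.59 = 2,761.30 thousand, so u = 298.59/2,761.30 = 10.81%.
After the change, employed and labor force both rise by 58.08; unemployed unchanged → E = 2,520.79, U = 298.59, labor force = 2,819.38 thousand.
New unemployment rate = 298.59 / 2,819.38 = 10.59%.
Change = 10.59% − 10.81% = −0.22 percentage points.

The unemployment rate changes by −0.22 percentage points.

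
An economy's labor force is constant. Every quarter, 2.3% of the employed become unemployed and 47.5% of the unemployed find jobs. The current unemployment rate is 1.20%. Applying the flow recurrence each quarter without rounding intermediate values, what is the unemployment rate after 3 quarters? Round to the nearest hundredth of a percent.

With a fixed labor force, u_{t+1} = u_t + s·(1−u_t) − f·u_t = u_t·(1−s−f) + s.
Here 1−s−f = 0.502 and s = 0.023.
u_1 = 0.012000 × 0.502 + 0.023 = 0.029024.
u_2 = 0.029024 × 0.502 + 0.023 = 0.037570.
u_3 = 0.037570 × 0.502 + 0.023 = 0.041860.

Unemployment rate after three quarters ≈ 4.19%.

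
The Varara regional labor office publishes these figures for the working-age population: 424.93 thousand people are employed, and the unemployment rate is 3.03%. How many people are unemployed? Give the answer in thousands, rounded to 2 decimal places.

About 13.28 thousand are unemployed.

Let U be the number unemployed. The labor force is E + U, and U/(E+U) = 0.0303.
So U = 0.0303 × 424.93 / (1 − 0.0303) = 12.8754 / 0.9697 ≈ 13.28 thousand.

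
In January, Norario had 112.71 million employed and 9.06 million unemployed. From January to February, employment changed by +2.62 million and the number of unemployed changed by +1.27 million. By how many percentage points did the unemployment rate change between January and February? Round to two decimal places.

January: labor force = 112.71 + 9.06 = 121.77; u = 9.06/121.77 = 7.44%.
February: labor force = 115.33 + 10.33 = 125.66; u = 10.33/125.66 = 8.22%.
Change = 8.22% − 7.44% = +0.78 pp.

The unemployment rate changed by +0.78 percentage points.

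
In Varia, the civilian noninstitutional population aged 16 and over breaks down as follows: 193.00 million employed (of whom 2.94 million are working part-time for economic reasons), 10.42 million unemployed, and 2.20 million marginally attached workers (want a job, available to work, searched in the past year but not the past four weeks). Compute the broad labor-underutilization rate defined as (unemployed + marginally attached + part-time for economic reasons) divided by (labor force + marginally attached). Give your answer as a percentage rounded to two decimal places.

Labor force = 193.00 + 10.42 = 203.42 million.
Numerator = 10.42 + 2.20 + 2.94 = 15.56 million.
Denominator = 203.42 + 2.20 = 205.62 million.
Broad rate = 15.56 / 205.62 = 7.57%.

Broad underutilization rate ≈ 7.57%.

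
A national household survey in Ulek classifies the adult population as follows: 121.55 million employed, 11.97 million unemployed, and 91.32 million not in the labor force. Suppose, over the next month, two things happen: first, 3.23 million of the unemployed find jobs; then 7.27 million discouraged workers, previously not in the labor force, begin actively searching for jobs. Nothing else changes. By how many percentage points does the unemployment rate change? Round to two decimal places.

The unemployment rate changes by +2.41 percentage points.

Initially, labor force = 121.55 + 11.97 = 133.52 million, so u = 11.97/133.52 = 8.96%.
After the first change, unemployed falls and employed rises by 3.23; labor force unchanged → E = 124.78, U = 8.74, labor force = 133.52 million.
After the second change, unemployed and labor force both rise by 7.27 → E = 124.78, U = 16.01, labor force = 140.79 million.
New unemployment rate = 16.01 / 140.79 = 11.37%.
Change = 11.37% − 8.96% = +2.41 percentage points.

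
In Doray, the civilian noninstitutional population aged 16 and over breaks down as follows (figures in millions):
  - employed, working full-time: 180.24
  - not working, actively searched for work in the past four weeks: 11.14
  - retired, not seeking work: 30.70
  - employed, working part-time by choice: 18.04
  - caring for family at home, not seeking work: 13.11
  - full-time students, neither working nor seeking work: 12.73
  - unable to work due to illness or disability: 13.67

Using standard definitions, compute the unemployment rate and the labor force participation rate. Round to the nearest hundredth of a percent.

Unemployment rate ≈ 5.32%; labor force participation rate ≈ 74.89%.

Employed = 180.24 + 18.04 = 198.28 million.
Unemployed = 11.14 million.
Labor force = 198.28 + 11.14 = 209.42 million.
Not in labor force = 30.70 + 13.11 + 12.73 + 13.67 = 70.21 million (those not working and not actively searching are outside the labor force).
Civilian working-age population = 209.42 + 70.21 = 279.63 million.
Unemployment rate = 11.14 / 209.42 = 5.32%.
Labor force participation rate = 209.42 / 279.63 = 74.89%.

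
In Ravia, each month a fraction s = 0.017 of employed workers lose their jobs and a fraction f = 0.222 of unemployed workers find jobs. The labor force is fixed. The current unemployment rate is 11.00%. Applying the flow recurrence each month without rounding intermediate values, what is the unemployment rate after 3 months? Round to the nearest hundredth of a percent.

With a fixed labor force, u_{t+1} = u_t + s·(1−u_t) − f·u_t = u_t·(1−s−f) + s.
Here 1−s−f = 0.761 and s = 0.017.
u_1 = 0.110000 × 0.761 + 0.017 = 0.100710.
u_2 = 0.100710 × 0.761 + 0.017 = 0.093640.
u_3 = 0.093640 × 0.761 + 0.017 = 0.088260.

Unemployment rate after three months ≈ 8.83%.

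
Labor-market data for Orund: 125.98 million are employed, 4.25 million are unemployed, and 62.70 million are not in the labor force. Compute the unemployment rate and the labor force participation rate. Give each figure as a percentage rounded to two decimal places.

Labor force = employed + unemployed = 125.98 + 4.25 = 130.23 million.
Working-age population = 130.23 + 62.70 = 192.93 million.
Unemployment rate = 4.25 / 130.23 = 3.26%.
Labor force participation rate = 130.23 / 192.93 = 67.50%.

Unemployment rate ≈ 3.26%; labor force participation rate ≈ 67.50%.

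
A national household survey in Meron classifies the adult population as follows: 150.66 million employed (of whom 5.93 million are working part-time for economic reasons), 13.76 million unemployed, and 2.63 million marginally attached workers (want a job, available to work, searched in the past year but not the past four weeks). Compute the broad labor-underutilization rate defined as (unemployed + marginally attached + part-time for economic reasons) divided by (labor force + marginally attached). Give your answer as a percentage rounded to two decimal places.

Labor force = 150.66 + 13.76 = 164.42 million.
Numerator = 13.76 + 2.63 + 5.93 = 22.32 million.
Denominator = 164.42 + 2.63 = 167.05 million.
Broad rate = 22.32 / 167.05 = 13.36%.

Broad underutilization rate ≈ 13.36%.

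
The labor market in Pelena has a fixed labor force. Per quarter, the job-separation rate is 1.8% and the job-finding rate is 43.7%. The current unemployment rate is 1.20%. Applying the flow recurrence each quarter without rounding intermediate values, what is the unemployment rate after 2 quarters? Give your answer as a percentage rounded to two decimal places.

With a fixed labor force, u_{t+1} = u_t + s·(1−u_t) − f·u_t = u_t·(1−s−f) + s.
Here 1−s−f = 0.545 and s = 0.018.
u_1 = 0.012000 × 0.545 + 0.018 = 0.024540.
u_2 = 0.024540 × 0.545 + 0.018 = 0.031374.

Unemployment rate after two quarters ≈ 3.14%.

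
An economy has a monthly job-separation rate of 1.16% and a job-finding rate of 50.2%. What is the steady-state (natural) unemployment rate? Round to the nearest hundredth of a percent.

At steady state the flows balance: s·E = f·U, so U/(E+U) = s/(s+f).
u* = 1.16 / (1.16 + 50.2) = 1.16 / 51.36 = 2.26%.

Steady-state unemployment rate ≈ 2.26%.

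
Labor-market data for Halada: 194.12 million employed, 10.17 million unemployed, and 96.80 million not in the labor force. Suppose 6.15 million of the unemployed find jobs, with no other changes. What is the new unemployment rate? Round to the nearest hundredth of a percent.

New unemployment rate ≈ 1.97%.

Initially, labor force = 194.12 + 10.17 = 204.29 million, so u = 10.17/204.29 = 4.98%.
After the change, unemployed falls and employed rises by 6.15; labor force unchanged → E = 200.27, U = 4.02, labor force = 204.29 million.
New unemployment rate = 4.02 / 204.29 = 1.97%.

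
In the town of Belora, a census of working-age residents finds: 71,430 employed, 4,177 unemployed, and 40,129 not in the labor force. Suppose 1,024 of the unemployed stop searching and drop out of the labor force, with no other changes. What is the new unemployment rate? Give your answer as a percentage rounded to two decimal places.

New unemployment rate ≈ 4.23%.

Initially, labor force = 71,430 + 4,177 = 75,607, so u = 4,177/75,607 = 5.52%.
After the change, unemployed and labor force both fall by 1,024 → E = 71,430, U = 3,153, labor force = 74,583.
New unemployment rate = 3,153 / 74,583 = 4.23%.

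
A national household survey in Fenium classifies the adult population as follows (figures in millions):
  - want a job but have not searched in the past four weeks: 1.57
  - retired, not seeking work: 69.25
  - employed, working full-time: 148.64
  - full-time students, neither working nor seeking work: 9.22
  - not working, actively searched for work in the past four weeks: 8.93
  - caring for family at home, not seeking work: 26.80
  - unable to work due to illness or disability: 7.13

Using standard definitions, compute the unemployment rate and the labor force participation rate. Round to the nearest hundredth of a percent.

Employed = 148.64 million.
Unemployed = 8.93 million.
Labor force = 148.64 + 8.93 = 157.57 million.
Not in labor force = 1.57 + 69.25 + 9.22 + 26.80 + 7.13 = 113.97 million (those not working and not actively searching are outside the labor force — including those who want a job but have given up searching).
Civilian working-age population = 157.57 + 113.97 = 271.54 million.
Unemployment rate = 8.93 / 157.57 = 5.67%.
Labor force participation rate = 157.57 / 271.54 = 58.03%.

Unemployment rate ≈ 5.67%; labor force participation rate ≈ 58.03%.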